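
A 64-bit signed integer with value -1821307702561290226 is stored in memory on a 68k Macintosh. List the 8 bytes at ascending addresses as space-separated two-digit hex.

Two's complement of -1821307702561290226 in 64 bits: 1821307702561290226 = 0x194695B4ADD937F2; invert → 0xE6B96A4B5226C80D; add 1 → 0xE6B96A4B5226C80E.
Split into bytes (most-significant first): E6 B9 6A 4B 52 26 C8 0E.
In big-endian order the high byte comes first in memory.
So the memory order matches the most-significant-first order: E6 B9 6A 4B 52 26 C8 0E.

E6 B9 6A 4B 52 26 C8 0E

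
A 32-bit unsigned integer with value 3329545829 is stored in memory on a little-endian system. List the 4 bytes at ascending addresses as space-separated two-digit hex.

3329545829 in hexadecimal, padded to 32 bits, is 0xC674D665.
Split into bytes (most-significant first): C6 74 D6 65.
Little-endian stores the least-significant byte at the lowest address.
So at ascending addresses the bytes are 65 D6 74 C6.

65 D6 74 C6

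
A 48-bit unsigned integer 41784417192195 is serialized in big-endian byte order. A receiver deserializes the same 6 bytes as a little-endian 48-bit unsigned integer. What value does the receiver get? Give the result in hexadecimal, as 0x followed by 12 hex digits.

41784417192195 in 48-bit hexadecimal is 0x2600B1580903.
Stored big-endian, the bytes at ascending addresses are 26 00 B1 58 09 03.
Read back as little-endian, the first byte is least significant, giving 0x030958B10026.

0x030958B10026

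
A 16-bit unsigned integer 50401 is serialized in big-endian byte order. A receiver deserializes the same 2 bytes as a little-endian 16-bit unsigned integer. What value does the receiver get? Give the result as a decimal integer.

57796

50401 in 16-bit hexadecimal is 0xC4E1.
Stored big-endian, the bytes at ascending addresses are C4 E1.
Read back as little-endian, the first byte is least significant, giving 0xE1C4.
0xE1C4 = 57796.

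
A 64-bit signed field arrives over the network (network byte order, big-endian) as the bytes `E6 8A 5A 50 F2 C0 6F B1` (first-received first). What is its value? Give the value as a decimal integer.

Big-endian stores the most-significant byte at the lowest address.
The bytes are already most-significant first: 0xE68A5A50F2C06FB1.
Top bit is set, so as a signed 64-bit value this is 0xE68A5A50F2C06FB1 − 2^64 = -1834554594483474511.

-1834554594483474511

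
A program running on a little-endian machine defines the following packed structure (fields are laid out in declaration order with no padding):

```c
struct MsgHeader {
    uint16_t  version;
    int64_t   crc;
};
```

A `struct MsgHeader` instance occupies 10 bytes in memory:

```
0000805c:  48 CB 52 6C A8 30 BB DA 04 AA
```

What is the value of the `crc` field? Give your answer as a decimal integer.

-6195586689844876206

`crc` follows `version` (2 bytes), so it starts at byte offset 2 and occupies 8 bytes.
Bytes at offsets 2..9: 52 6C A8 30 BB DA 04 AA.
Little-endian: lowest address holds the least-significant byte.
Reassemble most-significant byte first: AA 04 DA BB 30 A8 6C 52 → 0xAA04DABB30A86C52.
Top bit is set, so as a signed 64-bit value this is 0xAA04DABB30A86C52 − 2^64 = -6195586689844876206.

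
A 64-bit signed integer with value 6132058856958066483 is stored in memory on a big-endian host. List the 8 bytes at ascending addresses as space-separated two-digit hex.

6132058856958066483 in hexadecimal, padded to 64 bits, is 0x5519730A96C5FF33.
Split into bytes (most-significant first): 55 19 73 0A 96 C5 FF 33.
Big-endian: lowest address holds the most-significant byte.
So the memory order matches the most-significant-first order: 55 19 73 0A 96 C5 FF 33.

55 19 73 0A 96 C5 FF 33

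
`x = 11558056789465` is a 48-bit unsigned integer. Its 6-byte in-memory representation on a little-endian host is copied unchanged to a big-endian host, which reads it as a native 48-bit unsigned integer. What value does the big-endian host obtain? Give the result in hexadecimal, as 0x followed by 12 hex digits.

11558056789465 in 48-bit hexadecimal is 0x0A8311DE85D9.
Stored little-endian, the bytes at ascending addresses are D9 85 DE 11 83 0A.
Read back as big-endian, the last byte is least significant, giving 0xD985DE11830A.

0xD985DE11830A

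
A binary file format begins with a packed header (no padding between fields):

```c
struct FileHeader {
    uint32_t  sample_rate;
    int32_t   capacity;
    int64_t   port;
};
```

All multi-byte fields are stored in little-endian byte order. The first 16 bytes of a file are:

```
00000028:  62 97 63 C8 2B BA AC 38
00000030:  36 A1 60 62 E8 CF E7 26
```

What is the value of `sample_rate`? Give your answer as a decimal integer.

`sample_rate` is the first field, at byte offset 0, occupying 4 bytes.
Bytes at offsets 0..3: 62 97 63 C8.
In little-endian order the low byte comes first in memory.
Reassemble most-significant byte first: C8 63 97 62 → 0xC8639762.
0xC8639762 = 3361970018.

3361970018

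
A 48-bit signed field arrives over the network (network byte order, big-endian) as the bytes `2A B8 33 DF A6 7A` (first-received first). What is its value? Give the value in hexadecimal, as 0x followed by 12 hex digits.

Big-endian: lowest address holds the most-significant byte.
The bytes are already most-significant first: 0x2AB833DFA67A.

0x2AB833DFA67A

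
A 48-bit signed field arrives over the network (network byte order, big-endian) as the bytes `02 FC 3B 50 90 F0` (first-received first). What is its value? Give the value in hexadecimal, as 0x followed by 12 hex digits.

In big-endian order the high byte comes first in memory.
The bytes are already most-significant first: 0x02FC3B5090F0.

0x02FC3B5090F0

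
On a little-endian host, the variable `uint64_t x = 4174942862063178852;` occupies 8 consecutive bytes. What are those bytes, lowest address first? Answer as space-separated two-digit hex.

4174942862063178852 in hexadecimal, padded to 64 bits, is 0x39F06069CAD41464.
Split into bytes (most-significant first): 39 F0 60 69 CA D4 14 64.
Little-endian stores the least-significant byte at the lowest address.
So at ascending addresses the bytes are 64 14 D4 CA 69 60 F0 39.

64 14 D4 CA 69 60 F0 39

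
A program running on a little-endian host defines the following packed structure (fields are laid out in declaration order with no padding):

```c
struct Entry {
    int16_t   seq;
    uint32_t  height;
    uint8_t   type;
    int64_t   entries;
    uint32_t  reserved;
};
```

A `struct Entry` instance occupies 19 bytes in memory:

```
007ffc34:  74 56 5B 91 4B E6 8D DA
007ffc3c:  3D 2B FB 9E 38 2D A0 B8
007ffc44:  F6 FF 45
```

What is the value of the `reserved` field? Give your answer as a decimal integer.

`reserved` follows `seq` (2 B), `height` (4 B), `type` (1 B), `entries` (8 B), so it starts at offset 2 + 4 + 1 + 8 = 15 and occupies 4 bytes.
Bytes at offsets 15..18: B8 F6 FF 45.
Little-endian stores the least-significant byte at the lowest address.
Reassemble most-significant byte first: 45 FF F6 B8 → 0x45FFF6B8.
0x45FFF6B8 = 1174402744.

1174402744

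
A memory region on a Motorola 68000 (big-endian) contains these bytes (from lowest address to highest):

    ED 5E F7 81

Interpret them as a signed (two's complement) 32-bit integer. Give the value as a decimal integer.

-312543359

Big-endian stores the most-significant byte at the lowest address.
The bytes are already most-significant first: 0xED5EF781.
Top bit is set, so as a signed 32-bit value this is 0xED5EF781 − 2^32 = -312543359.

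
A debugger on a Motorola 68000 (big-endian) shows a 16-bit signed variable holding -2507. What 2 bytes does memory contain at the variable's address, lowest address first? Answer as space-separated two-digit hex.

F6 35

Two's complement of -2507 in 16 bits: 2507 = 0x09CB; invert → 0xF634; add 1 → 0xF635.
Split into bytes (most-significant first): F6 35.
In big-endian order the high byte comes first in memory.
So the memory order matches the most-significant-first order: F6 35.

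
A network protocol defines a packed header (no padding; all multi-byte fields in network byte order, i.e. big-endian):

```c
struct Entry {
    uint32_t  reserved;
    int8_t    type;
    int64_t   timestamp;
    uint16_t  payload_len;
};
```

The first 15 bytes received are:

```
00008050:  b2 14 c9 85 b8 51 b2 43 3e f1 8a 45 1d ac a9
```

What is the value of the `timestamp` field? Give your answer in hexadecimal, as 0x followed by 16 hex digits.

0x51B2433EF18A451D

`timestamp` follows `reserved` (4 B), `type` (1 B), so it starts at offset 4 + 1 = 5 and occupies 8 bytes.
Bytes at offsets 5..12: 51 B2 43 3E F1 8A 45 1D.
Big-endian stores the most-significant byte at the lowest address.
The bytes are already most-significant first: 0x51B2433EF18A451D.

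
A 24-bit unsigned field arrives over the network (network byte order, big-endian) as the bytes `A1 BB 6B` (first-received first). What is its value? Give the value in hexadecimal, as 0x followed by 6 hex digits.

Big-endian stores the most-significant byte at the lowest address.
The bytes are already most-significant first: 0xA1BB6B.

0xA1BB6B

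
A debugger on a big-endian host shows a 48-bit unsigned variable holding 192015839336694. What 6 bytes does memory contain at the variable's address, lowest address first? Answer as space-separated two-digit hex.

AE A3 2B E5 18 F6

192015839336694 in hexadecimal, padded to 48 bits, is 0xAEA32BE518F6.
Split into bytes (most-significant first): AE A3 2B E5 18 F6.
Big-endian stores the most-significant byte at the lowest address.
So the memory order matches the most-significant-first order: AE A3 2B E5 18 F6.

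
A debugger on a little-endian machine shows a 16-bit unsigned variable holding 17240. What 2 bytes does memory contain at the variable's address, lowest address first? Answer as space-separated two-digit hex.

58 43

17240 in hexadecimal, padded to 16 bits, is 0x4358.
Split into bytes (most-significant first): 43 58.
In little-endian order the low byte comes first in memory.
So at ascending addresses the bytes are 58 43.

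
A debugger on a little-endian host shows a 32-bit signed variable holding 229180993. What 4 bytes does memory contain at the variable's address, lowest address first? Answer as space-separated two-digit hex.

229180993 in hexadecimal, padded to 32 bits, is 0x0DA90641.
Split into bytes (most-significant first): 0D A9 06 41.
In little-endian order the low byte comes first in memory.
So at ascending addresses the bytes are 41 06 A9 0D.

41 06 A9 0D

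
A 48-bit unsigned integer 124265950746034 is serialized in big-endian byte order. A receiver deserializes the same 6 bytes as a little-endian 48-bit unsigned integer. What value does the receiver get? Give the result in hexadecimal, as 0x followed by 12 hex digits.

124265950746034 in 48-bit hexadecimal is 0x7104EBDA15B2.
Stored big-endian, the bytes at ascending addresses are 71 04 EB DA 15 B2.
Read back as little-endian, the first byte is least significant, giving 0xB215DAEB0471.

0xB215DAEB0471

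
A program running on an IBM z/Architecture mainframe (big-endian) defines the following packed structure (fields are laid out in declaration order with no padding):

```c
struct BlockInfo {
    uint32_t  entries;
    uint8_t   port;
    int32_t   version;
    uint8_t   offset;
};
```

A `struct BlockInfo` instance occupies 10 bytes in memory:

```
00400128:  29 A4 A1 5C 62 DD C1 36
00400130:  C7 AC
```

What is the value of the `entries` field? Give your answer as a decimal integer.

`entries` is the first field, at byte offset 0, occupying 4 bytes.
Bytes at offsets 0..3: 29 A4 A1 5C.
In big-endian order the high byte comes first in memory.
The bytes are already most-significant first: 0x29A4A15C.
0x29A4A15C = 698655068.

698655068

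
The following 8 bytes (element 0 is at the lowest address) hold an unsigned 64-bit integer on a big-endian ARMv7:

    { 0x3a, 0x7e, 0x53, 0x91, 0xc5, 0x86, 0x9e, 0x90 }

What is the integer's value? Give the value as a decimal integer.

Big-endian stores the most-significant byte at the lowest address.
The bytes are already most-significant first: 0x3A7E5391C5869E90.
0x3A7E5391C5869E90 = 4214898186814660240.

4214898186814660240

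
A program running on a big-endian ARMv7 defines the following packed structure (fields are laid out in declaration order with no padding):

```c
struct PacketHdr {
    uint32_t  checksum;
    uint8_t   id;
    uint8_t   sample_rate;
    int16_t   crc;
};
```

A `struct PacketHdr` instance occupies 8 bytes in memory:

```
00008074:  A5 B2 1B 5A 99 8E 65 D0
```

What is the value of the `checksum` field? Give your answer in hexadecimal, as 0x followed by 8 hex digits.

0xA5B21B5A

`checksum` is the first field, at byte offset 0, occupying 4 bytes.
Bytes at offsets 0..3: A5 B2 1B 5A.
In big-endian order the high byte comes first in memory.
The bytes are already most-significant first: 0xA5B21B5A.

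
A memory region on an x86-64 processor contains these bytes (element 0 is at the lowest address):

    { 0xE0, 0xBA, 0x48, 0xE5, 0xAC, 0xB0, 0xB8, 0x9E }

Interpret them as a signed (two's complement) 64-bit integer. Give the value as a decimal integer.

-7009658563374564640

Little-endian stores the least-significant byte at the lowest address.
Reassemble most-significant byte first: 9E B8 B0 AC E5 48 BA E0 → 0x9EB8B0ACE548BAE0.
Top bit is set, so as a signed 64-bit value this is 0x9EB8B0ACE548BAE0 − 2^64 = -7009658563374564640.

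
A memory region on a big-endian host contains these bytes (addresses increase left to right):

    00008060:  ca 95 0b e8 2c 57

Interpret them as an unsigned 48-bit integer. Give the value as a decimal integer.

222741498702935

In big-endian order the high byte comes first in memory.
The bytes are already most-significant first: 0xCA950BE82C57.
0xCA950BE82C57 = 222741498702935.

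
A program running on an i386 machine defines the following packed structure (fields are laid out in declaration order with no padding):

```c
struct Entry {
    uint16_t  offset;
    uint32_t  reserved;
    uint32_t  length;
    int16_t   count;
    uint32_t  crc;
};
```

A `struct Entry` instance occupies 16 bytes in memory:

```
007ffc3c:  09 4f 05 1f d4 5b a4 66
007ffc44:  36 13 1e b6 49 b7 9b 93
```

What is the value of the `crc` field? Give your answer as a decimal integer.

`crc` follows `offset` (2 B), `reserved` (4 B), `length` (4 B), `count` (2 B), so it starts at offset 2 + 4 + 4 + 2 = 12 and occupies 4 bytes.
Bytes at offsets 12..15: 49 B7 9B 93.
In little-endian order the low byte comes first in memory.
Reassemble most-significant byte first: 93 9B B7 49 → 0x939BB749.
0x939BB749 = 2476455753.

2476455753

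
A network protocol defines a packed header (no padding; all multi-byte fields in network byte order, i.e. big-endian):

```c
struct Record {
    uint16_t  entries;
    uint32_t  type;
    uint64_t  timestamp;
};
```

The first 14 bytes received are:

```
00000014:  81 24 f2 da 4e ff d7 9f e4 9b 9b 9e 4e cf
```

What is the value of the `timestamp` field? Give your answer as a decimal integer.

15537388596433407695

`timestamp` follows `entries` (2 B), `type` (4 B), so it starts at offset 2 + 4 = 6 and occupies 8 bytes.
Bytes at offsets 6..13: D7 9F E4 9B 9B 9E 4E CF.
In big-endian order the high byte comes first in memory.
The bytes are already most-significant first: 0xD79FE49B9B9E4ECF.
0xD79FE49B9B9E4ECF = 15537388596433407695.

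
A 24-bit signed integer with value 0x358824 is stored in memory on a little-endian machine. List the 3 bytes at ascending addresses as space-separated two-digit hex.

Split into bytes (most-significant first): 35 88 24.
Little-endian stores the least-significant byte at the lowest address.
So at ascending addresses the bytes are 24 88 35.

24 88 35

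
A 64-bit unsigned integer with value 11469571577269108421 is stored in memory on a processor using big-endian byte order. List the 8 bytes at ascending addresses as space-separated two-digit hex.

9F 2C 1A 94 C5 0A BE C5

11469571577269108421 in hexadecimal, padded to 64 bits, is 0x9F2C1A94C50ABEC5.
Split into bytes (most-significant first): 9F 2C 1A 94 C5 0A BE C5.
Big-endian: lowest address holds the most-significant byte.
So the memory order matches the most-significant-first order: 9F 2C 1A 94 C5 0A BE C5.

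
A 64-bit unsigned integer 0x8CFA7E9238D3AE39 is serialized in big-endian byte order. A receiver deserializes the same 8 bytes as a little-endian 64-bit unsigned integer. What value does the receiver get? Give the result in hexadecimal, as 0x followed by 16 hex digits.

0x39AED338927EFA8C

Stored big-endian, the bytes at ascending addresses are 8C FA 7E 92 38 D3 AE 39.
Read back as little-endian, the first byte is least significant, giving 0x39AED338927EFA8C.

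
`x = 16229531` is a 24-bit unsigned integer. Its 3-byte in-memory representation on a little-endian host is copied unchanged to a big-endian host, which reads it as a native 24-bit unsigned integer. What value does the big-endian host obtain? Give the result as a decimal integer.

16229531 in 24-bit hexadecimal is 0xF7A49B.
Stored little-endian, the bytes at ascending addresses are 9B A4 F7.
Read back as big-endian, the last byte is least significant, giving 0x9BA4F7.
0x9BA4F7 = 10200311.

10200311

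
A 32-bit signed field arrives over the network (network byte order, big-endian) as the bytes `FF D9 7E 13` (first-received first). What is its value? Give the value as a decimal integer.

Big-endian stores the most-significant byte at the lowest address.
The bytes are already most-significant first: 0xFFD97E13.
Top bit is set, so as a signed 32-bit value this is 0xFFD97E13 − 2^32 = -2523629.

-2523629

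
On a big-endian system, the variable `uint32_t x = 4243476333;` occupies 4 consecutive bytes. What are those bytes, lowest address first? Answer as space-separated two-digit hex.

4243476333 in hexadecimal, padded to 32 bits, is 0xFCEE4F6D.
Split into bytes (most-significant first): FC EE 4F 6D.
In big-endian order the high byte comes first in memory.
So the memory order matches the most-significant-first order: FC EE 4F 6D.

FC EE 4F 6D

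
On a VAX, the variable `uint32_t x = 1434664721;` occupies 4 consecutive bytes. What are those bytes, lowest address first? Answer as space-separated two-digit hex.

1434664721 in hexadecimal, padded to 32 bits, is 0x55833F11.
Split into bytes (most-significant first): 55 83 3F 11.
Little-endian: lowest address holds the least-significant byte.
So at ascending addresses the bytes are 11 3F 83 55.

11 3F 83 55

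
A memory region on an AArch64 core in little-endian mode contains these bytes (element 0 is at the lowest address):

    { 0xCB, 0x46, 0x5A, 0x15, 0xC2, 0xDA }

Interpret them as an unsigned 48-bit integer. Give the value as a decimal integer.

240527116748491

Little-endian: lowest address holds the least-significant byte.
Reassemble most-significant byte first: DA C2 15 5A 46 CB → 0xDAC2155A46CB.
0xDAC2155A46CB = 240527116748491.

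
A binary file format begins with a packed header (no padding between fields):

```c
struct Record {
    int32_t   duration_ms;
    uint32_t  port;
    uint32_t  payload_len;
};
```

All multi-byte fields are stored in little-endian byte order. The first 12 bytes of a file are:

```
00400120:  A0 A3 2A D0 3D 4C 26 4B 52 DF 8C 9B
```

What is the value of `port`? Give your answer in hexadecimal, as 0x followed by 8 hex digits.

0x4B264C3D

`port` follows `duration_ms` (4 bytes), so it starts at byte offset 4 and occupies 4 bytes.
Bytes at offsets 4..7: 3D 4C 26 4B.
Little-endian stores the least-significant byte at the lowest address.
Reassemble most-significant byte first: 4B 26 4C 3D → 0x4B264C3D.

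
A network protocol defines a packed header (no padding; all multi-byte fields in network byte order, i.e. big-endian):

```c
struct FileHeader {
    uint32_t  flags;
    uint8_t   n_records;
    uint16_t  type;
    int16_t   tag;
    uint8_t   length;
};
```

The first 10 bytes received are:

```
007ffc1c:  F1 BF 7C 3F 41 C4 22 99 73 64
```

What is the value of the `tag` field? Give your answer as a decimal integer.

-26253

`tag` follows `flags` (4 B), `n_records` (1 B), `type` (2 B), so it starts at offset 4 + 1 + 2 = 7 and occupies 2 bytes.
Bytes at offsets 7..8: 99 73.
In big-endian order the high byte comes first in memory.
The bytes are already most-significant first: 0x9973.
Top bit is set, so as a signed 16-bit value this is 0x9973 − 2^16 = -26253.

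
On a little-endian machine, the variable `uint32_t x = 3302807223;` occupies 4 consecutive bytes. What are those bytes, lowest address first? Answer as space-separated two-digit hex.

3302807223 in hexadecimal, padded to 32 bits, is 0xC4DCD6B7.
Split into bytes (most-significant first): C4 DC D6 B7.
Little-endian: lowest address holds the least-significant byte.
So at ascending addresses the bytes are B7 D6 DC C4.

B7 D6 DC C4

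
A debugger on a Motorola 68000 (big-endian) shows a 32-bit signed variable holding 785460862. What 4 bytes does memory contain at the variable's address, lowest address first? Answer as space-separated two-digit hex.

785460862 in hexadecimal, padded to 32 bits, is 0x2ED12E7E.
Split into bytes (most-significant first): 2E D1 2E 7E.
In big-endian order the high byte comes first in memory.
So the memory order matches the most-significant-first order: 2E D1 2E 7E.

2E D1 2E 7E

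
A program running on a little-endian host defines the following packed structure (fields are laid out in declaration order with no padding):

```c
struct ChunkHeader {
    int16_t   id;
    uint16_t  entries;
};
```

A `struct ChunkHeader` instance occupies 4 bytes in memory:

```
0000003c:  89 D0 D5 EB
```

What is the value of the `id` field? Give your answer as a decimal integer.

`id` is the first field, at byte offset 0, occupying 2 bytes.
Bytes at offsets 0..1: 89 D0.
In little-endian order the low byte comes first in memory.
Reassemble most-significant byte first: D0 89 → 0xD089.
Top bit is set, so as a signed 16-bit value this is 0xD089 − 2^16 = -12151.

-12151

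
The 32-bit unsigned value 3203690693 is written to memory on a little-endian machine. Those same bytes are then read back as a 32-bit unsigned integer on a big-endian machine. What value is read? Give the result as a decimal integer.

3203690693 in 32-bit hexadecimal is 0xBEF470C5.
Stored little-endian, the bytes at ascending addresses are C5 70 F4 BE.
Read back as big-endian, the last byte is least significant, giving 0xC570F4BE.
0xC570F4BE = 3312514238.

3312514238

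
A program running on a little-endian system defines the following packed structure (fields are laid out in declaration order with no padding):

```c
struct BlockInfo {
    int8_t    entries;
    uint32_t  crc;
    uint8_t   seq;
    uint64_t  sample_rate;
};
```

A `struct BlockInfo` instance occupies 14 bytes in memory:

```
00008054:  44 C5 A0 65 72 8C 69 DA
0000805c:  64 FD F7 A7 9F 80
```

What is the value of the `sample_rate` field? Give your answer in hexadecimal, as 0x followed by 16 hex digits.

`sample_rate` follows `entries` (1 B), `crc` (4 B), `seq` (1 B), so it starts at offset 1 + 4 + 1 = 6 and occupies 8 bytes.
Bytes at offsets 6..13: 69 DA 64 FD F7 A7 9F 80.
In little-endian order the low byte comes first in memory.
Reassemble most-significant byte first: 80 9F A7 F7 FD 64 DA 69 → 0x809FA7F7FD64DA69.

0x809FA7F7FD64DA69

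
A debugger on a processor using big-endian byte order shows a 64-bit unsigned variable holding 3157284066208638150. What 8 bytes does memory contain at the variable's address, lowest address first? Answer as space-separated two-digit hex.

2B D0 ED 21 55 5D E4 C6

3157284066208638150 in hexadecimal, padded to 64 bits, is 0x2BD0ED21555DE4C6.
Split into bytes (most-significant first): 2B D0 ED 21 55 5D E4 C6.
In big-endian order the high byte comes first in memory.
So the memory order matches the most-significant-first order: 2B D0 ED 21 55 5D E4 C6.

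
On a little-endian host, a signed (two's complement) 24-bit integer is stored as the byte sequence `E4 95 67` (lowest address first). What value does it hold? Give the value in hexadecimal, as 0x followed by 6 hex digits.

Little-endian: lowest address holds the least-significant byte.
Reassemble most-significant byte first: 67 95 E4 → 0x6795E4.

0x6795E4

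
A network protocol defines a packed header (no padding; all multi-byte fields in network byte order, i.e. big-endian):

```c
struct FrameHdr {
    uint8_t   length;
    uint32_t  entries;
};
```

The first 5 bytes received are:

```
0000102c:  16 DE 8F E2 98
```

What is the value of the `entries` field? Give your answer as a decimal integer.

3733971608

`entries` follows `length` (1 byte), so it starts at byte offset 1 and occupies 4 bytes.
Bytes at offsets 1..4: DE 8F E2 98.
In big-endian order the high byte comes first in memory.
The bytes are already most-significant first: 0xDE8FE298.
0xDE8FE298 = 3733971608.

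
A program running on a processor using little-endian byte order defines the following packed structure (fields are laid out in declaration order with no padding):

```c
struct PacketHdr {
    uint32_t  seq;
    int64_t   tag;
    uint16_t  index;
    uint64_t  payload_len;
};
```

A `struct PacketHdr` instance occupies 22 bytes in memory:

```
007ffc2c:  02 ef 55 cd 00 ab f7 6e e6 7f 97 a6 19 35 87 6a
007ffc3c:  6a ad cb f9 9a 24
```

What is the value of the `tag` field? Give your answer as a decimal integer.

-6442540114249274624

`tag` follows `seq` (4 bytes), so it starts at byte offset 4 and occupies 8 bytes.
Bytes at offsets 4..11: 00 AB F7 6E E6 7F 97 A6.
Little-endian: lowest address holds the least-significant byte.
Reassemble most-significant byte first: A6 97 7F E6 6E F7 AB 00 → 0xA6977FE66EF7AB00.
Top bit is set, so as a signed 64-bit value this is 0xA6977FE66EF7AB00 − 2^64 = -6442540114249274624.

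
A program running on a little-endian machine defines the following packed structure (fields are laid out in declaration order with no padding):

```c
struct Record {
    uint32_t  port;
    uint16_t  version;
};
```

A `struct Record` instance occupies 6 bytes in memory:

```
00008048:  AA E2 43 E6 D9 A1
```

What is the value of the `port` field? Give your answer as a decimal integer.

`port` is the first field, at byte offset 0, occupying 4 bytes.
Bytes at offsets 0..3: AA E2 43 E6.
In little-endian order the low byte comes first in memory.
Reassemble most-significant byte first: E6 43 E2 AA → 0xE643E2AA.
0xE643E2AA = 3863208618.

3863208618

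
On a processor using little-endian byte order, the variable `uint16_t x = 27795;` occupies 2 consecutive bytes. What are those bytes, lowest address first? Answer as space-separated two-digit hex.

93 6C

27795 in hexadecimal, padded to 16 bits, is 0x6C93.
Split into bytes (most-significant first): 6C 93.
Little-endian: lowest address holds the least-significant byte.
So at ascending addresses the bytes are 93 6C.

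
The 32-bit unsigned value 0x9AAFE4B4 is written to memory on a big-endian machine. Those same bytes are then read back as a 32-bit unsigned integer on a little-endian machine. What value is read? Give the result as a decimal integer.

3034886042

Stored big-endian, the bytes at ascending addresses are 9A AF E4 B4.
Read back as little-endian, the first byte is least significant, giving 0xB4E4AF9A.
0xB4E4AF9A = 3034886042.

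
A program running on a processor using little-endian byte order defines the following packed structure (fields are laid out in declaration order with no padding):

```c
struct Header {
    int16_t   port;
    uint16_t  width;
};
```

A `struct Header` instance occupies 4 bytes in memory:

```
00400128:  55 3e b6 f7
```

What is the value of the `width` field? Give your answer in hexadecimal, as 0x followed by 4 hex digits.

0xF7B6

`width` follows `port` (2 bytes), so it starts at byte offset 2 and occupies 2 bytes.
Bytes at offsets 2..3: B6 F7.
Little-endian stores the least-significant byte at the lowest address.
Reassemble most-significant byte first: F7 B6 → 0xF7B6.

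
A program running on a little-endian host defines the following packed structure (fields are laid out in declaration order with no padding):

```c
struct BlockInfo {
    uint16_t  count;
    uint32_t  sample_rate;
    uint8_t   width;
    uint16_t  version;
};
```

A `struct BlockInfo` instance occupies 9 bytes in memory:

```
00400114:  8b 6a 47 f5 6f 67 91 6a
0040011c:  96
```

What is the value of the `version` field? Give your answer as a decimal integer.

38506

`version` follows `count` (2 B), `sample_rate` (4 B), `width` (1 B), so it starts at offset 2 + 4 + 1 = 7 and occupies 2 bytes.
Bytes at offsets 7..8: 6A 96.
Little-endian stores the least-significant byte at the lowest address.
Reassemble most-significant byte first: 96 6A → 0x966A.
0x966A = 38506.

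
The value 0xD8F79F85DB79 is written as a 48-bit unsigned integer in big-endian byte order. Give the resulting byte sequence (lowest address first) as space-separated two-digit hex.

Split into bytes (most-significant first): D8 F7 9F 85 DB 79.
Big-endian stores the most-significant byte at the lowest address.
So the memory order matches the most-significant-first order: D8 F7 9F 85 DB 79.

D8 F7 9F 85 DB 79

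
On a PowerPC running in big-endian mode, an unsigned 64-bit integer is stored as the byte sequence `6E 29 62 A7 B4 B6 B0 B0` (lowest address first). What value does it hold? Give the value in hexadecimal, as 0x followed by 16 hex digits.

Big-endian stores the most-significant byte at the lowest address.
The bytes are already most-significant first: 0x6E2962A7B4B6B0B0.

0x6E2962A7B4B6B0B0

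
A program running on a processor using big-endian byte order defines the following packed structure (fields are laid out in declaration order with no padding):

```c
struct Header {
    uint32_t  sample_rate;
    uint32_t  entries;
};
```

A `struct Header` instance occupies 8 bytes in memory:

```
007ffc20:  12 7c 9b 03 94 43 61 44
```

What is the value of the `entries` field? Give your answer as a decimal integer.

2487443780

`entries` follows `sample_rate` (4 bytes), so it starts at byte offset 4 and occupies 4 bytes.
Bytes at offsets 4..7: 94 43 61 44.
In big-endian order the high byte comes first in memory.
The bytes are already most-significant first: 0x94436144.
0x94436144 = 2487443780.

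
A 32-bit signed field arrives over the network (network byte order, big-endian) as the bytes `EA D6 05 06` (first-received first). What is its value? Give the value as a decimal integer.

-355072762

Big-endian: lowest address holds the most-significant byte.
The bytes are already most-significant first: 0xEAD60506.
Top bit is set, so as a signed 32-bit value this is 0xEAD60506 − 2^32 = -355072762.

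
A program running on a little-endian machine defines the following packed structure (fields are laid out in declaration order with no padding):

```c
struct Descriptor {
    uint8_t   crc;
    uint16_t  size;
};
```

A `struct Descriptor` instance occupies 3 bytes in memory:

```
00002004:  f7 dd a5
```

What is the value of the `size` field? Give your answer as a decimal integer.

42461

`size` follows `crc` (1 byte), so it starts at byte offset 1 and occupies 2 bytes.
Bytes at offsets 1..2: DD A5.
Little-endian: lowest address holds the least-significant byte.
Reassemble most-significant byte first: A5 DD → 0xA5DD.
0xA5DD = 42461.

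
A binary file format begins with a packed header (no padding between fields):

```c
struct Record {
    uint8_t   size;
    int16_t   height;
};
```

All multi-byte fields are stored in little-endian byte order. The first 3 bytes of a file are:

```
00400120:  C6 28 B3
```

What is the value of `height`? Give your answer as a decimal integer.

`height` follows `size` (1 byte), so it starts at byte offset 1 and occupies 2 bytes.
Bytes at offsets 1..2: 28 B3.
Little-endian: lowest address holds the least-significant byte.
Reassemble most-significant byte first: B3 28 → 0xB328.
Top bit is set, so as a signed 16-bit value this is 0xB328 − 2^16 = -19672.

-19672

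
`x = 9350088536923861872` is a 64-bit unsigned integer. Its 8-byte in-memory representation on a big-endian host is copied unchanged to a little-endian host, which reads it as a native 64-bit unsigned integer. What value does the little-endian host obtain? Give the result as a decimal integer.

8103044755525452417

9350088536923861872 in 64-bit hexadecimal is 0x81C22FFC45CC7370.
Stored big-endian, the bytes at ascending addresses are 81 C2 2F FC 45 CC 73 70.
Read back as little-endian, the first byte is least significant, giving 0x7073CC45FC2FC281.
0x7073CC45FC2FC281 = 8103044755525452417.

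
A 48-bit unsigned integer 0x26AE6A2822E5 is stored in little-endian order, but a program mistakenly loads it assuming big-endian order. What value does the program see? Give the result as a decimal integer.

Stored little-endian, the bytes at ascending addresses are E5 22 28 6A AE 26.
Read back as big-endian, the last byte is least significant, giving 0xE522286AAE26.
0xE522286AAE26 = 251934869728806.

251934869728806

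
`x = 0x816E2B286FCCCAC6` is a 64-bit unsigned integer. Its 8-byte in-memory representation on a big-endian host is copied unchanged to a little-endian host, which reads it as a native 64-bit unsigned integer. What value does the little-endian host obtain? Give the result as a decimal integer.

14324486342592654977

Stored big-endian, the bytes at ascending addresses are 81 6E 2B 28 6F CC CA C6.
Read back as little-endian, the first byte is least significant, giving 0xC6CACC6F282B6E81.
0xC6CACC6F282B6E81 = 14324486342592654977.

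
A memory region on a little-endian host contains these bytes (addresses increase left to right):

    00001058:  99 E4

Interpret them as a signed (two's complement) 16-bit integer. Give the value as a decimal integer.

Little-endian: lowest address holds the least-significant byte.
Reassemble most-significant byte first: E4 99 → 0xE499.
Top bit is set, so as a signed 16-bit value this is 0xE499 − 2^16 = -7015.

-7015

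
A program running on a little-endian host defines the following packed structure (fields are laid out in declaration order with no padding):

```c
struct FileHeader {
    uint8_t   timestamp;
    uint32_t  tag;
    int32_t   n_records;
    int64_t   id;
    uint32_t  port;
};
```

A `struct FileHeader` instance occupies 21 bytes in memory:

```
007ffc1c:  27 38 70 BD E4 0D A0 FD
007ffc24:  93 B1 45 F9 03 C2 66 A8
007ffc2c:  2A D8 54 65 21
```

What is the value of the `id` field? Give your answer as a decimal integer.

3073819729156720049

`id` follows `timestamp` (1 B), `tag` (4 B), `n_records` (4 B), so it starts at offset 1 + 4 + 4 = 9 and occupies 8 bytes.
Bytes at offsets 9..16: B1 45 F9 03 C2 66 A8 2A.
Little-endian: lowest address holds the least-significant byte.
Reassemble most-significant byte first: 2A A8 66 C2 03 F9 45 B1 → 0x2AA866C203F945B1.
0x2AA866C203F945B1 = 3073819729156720049.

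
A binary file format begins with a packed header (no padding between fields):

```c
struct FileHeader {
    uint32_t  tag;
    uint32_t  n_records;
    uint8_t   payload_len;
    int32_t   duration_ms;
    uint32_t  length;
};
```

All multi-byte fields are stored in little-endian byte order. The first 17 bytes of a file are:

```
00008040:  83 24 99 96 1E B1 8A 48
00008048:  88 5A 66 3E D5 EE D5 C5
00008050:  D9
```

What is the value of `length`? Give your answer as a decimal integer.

`length` follows `tag` (4 B), `n_records` (4 B), `payload_len` (1 B), `duration_ms` (4 B), so it starts at offset 4 + 4 + 1 + 4 = 13 and occupies 4 bytes.
Bytes at offsets 13..16: EE D5 C5 D9.
Little-endian: lowest address holds the least-significant byte.
Reassemble most-significant byte first: D9 C5 D5 EE → 0xD9C5D5EE.
0xD9C5D5EE = 3653621230.

3653621230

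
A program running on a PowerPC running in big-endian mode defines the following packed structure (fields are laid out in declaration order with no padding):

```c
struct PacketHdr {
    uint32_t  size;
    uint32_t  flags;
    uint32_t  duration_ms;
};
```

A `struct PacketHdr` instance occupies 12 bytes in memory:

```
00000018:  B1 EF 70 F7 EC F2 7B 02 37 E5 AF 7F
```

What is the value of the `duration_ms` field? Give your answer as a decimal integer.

`duration_ms` follows `size` (4 B), `flags` (4 B), so it starts at offset 4 + 4 = 8 and occupies 4 bytes.
Bytes at offsets 8..11: 37 E5 AF 7F.
In big-endian order the high byte comes first in memory.
The bytes are already most-significant first: 0x37E5AF7F.
0x37E5AF7F = 937799551.

937799551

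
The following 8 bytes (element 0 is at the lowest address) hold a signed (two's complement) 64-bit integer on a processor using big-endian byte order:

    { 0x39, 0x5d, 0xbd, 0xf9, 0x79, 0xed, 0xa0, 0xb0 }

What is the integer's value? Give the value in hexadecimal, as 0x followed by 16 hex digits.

In big-endian order the high byte comes first in memory.
The bytes are already most-significant first: 0x395DBDF979EDA0B0.

0x395DBDF979EDA0B0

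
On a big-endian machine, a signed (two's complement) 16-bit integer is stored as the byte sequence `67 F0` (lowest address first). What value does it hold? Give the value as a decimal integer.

26608

In big-endian order the high byte comes first in memory.
The bytes are already most-significant first: 0x67F0.
0x67F0 = 26608.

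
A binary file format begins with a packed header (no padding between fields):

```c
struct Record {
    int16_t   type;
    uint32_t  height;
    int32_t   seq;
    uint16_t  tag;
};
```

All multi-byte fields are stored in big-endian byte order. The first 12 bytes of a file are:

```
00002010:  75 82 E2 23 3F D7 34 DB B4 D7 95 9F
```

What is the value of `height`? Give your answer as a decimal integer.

3793960919

`height` follows `type` (2 bytes), so it starts at byte offset 2 and occupies 4 bytes.
Bytes at offsets 2..5: E2 23 3F D7.
Big-endian: lowest address holds the most-significant byte.
The bytes are already most-significant first: 0xE2233FD7.
0xE2233FD7 = 3793960919.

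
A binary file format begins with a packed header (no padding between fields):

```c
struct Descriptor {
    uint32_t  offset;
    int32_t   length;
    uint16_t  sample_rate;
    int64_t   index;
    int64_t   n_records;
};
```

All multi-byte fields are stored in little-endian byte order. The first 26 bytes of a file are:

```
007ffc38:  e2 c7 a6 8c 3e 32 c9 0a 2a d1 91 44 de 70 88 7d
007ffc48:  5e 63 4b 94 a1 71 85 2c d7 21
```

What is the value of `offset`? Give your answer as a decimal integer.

2359740386

`offset` is the first field, at byte offset 0, occupying 4 bytes.
Bytes at offsets 0..3: E2 C7 A6 8C.
In little-endian order the low byte comes first in memory.
Reassemble most-significant byte first: 8C A6 C7 E2 → 0x8CA6C7E2.
0x8CA6C7E2 = 2359740386.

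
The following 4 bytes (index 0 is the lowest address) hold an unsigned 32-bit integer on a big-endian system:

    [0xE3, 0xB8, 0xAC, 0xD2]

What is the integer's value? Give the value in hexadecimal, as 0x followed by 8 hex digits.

Big-endian stores the most-significant byte at the lowest address.
The bytes are already most-significant first: 0xE3B8ACD2.

0xE3B8ACD2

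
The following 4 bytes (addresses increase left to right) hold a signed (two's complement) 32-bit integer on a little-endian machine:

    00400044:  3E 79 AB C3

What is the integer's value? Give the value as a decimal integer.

In little-endian order the low byte comes first in memory.
Reassemble most-significant byte first: C3 AB 79 3E → 0xC3AB793E.
Top bit is set, so as a signed 32-bit value this is 0xC3AB793E − 2^32 = -1012172482.

-1012172482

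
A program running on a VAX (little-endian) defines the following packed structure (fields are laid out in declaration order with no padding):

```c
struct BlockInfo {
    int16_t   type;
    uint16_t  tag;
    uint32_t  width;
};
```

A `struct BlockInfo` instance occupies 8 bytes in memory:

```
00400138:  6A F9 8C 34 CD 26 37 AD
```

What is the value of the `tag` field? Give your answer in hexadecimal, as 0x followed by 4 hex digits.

`tag` follows `type` (2 bytes), so it starts at byte offset 2 and occupies 2 bytes.
Bytes at offsets 2..3: 8C 34.
Little-endian stores the least-significant byte at the lowest address.
Reassemble most-significant byte first: 34 8C → 0x348C.

0x348C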